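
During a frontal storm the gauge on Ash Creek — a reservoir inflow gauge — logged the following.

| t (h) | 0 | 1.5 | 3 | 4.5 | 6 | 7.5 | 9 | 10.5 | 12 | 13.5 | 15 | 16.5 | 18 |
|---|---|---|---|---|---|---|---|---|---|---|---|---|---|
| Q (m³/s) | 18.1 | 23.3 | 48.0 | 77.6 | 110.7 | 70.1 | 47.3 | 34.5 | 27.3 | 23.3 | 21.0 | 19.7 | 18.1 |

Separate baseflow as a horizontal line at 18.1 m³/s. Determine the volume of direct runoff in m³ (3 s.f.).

Direct-runoff ordinates (Q − Q_b): 0.0, 5.2, 29.9, 59.5, 92.6, 52.0, 29.2, 16.4, 9.2, 5.2, 2.9, 1.6, 0.0 m³/s.
ΣQ_DR = 303.7 m³/s.
With Δt = 1.5 h = 5400 s, V = ΣQ_DR · Δt = 303.7 × 5400 = 1.64 × 10^6 m³.

V ≈ 1.64 × 10^6 m³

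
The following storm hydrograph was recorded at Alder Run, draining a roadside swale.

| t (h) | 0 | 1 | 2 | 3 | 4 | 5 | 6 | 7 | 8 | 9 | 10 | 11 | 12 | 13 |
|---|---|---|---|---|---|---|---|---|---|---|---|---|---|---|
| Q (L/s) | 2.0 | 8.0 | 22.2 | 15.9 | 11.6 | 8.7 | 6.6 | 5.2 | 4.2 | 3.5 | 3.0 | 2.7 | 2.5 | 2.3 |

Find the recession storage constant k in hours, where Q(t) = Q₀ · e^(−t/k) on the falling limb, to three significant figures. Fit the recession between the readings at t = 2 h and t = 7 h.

On the falling limb, Q drops from 22.2 to 5.2 L/s between t = 2 h and t = 7 h (Δt = 5 h).
k = −Δt / ln(Q₂/Q₁) = −5 / ln(5.2/22.2) = 3.44 h.

k ≈ 3.44 h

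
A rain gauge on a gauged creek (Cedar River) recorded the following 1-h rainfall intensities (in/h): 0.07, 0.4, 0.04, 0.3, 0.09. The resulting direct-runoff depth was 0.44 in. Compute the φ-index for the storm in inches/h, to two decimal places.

φ ≈ 0.13 in/h

Only the 2 blocks with intensity above φ contribute runoff: 0.4, 0.3 in/h.
Σ(I−φ)·Δt = d  ⇒  (0.4+0.3 − 2φ)·1 = 0.44
φ = (0.7000 − 0.44/1) / 2 = 0.13 in/h.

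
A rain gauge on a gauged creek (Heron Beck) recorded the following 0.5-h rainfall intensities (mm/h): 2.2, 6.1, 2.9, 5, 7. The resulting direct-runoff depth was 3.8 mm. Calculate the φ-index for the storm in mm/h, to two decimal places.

φ ≈ 3.50 mm/h

Only the 3 blocks with intensity above φ contribute runoff: 6.1, 5, 7 mm/h.
Σ(I−φ)·Δt = d  ⇒  (6.1+5+7 − 3φ)·0.5 = 3.8
φ = (18.10 − 3.8/0.5) / 3 = 3.50 mm/h.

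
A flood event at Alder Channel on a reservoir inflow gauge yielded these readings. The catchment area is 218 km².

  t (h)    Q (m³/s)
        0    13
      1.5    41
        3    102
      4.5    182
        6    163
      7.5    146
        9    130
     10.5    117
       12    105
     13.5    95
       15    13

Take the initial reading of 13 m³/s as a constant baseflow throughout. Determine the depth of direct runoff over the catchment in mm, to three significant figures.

Direct runoff: 0.0, 28.0, 89.0, 169.0, 150.0, 133.0, 117.0, 104.0, 92.0, 82.0, 0.0 m³/s; ΣQ_DR = 964.0 m³/s.
V = ΣQ_DR · Δt = 964.0 × 5400 s = 5.206 × 10^6 m³.
Over A = 218 km², depth = V / A = 23.9 mm.

d ≈ 23.9 mm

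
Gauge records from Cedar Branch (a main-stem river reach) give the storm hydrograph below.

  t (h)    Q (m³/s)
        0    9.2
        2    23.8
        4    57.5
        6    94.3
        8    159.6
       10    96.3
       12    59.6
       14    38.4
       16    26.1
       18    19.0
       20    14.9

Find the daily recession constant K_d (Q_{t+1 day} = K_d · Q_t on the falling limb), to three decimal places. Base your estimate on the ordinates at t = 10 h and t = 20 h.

K_d ≈ 0.011

Between t = 10 h and t = 20 h the flow falls from 96.3 to 14.9 m³/s over 5×2 h = 10 h.
Per-interval ratio K = (14.9/96.3)^(1/5) = 0.6885; K_d = K^(24/2) = 0.011.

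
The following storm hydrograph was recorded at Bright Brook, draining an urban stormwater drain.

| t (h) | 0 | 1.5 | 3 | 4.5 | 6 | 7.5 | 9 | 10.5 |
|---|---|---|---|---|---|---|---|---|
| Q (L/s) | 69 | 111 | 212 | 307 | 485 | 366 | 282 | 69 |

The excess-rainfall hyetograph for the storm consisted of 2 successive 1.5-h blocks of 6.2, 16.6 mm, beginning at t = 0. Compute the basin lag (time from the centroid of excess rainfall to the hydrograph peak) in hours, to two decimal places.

Centroid of excess rainfall: t_c = Σ P_i·t̄_i / ΣP_i = 1.8421 h (block centres at 0.75, 2.25 h).
Hydrograph peak occurs at t = 6 h, so basin lag t_L = 6 − 1.8421 = 4.16 h.

t_L ≈ 4.16 h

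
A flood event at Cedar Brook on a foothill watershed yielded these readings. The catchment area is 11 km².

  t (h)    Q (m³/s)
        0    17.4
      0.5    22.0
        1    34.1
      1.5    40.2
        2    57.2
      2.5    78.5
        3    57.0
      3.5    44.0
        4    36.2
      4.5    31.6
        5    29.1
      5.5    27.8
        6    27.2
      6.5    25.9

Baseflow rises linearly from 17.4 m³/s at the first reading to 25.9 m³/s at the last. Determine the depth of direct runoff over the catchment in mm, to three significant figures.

d ≈ 36.8 mm

Direct runoff: 0.00, 3.95, 15.39, 20.84, 37.18, 57.83, 35.68, 22.02, 13.57, 8.32, 5.16, 3.21, 1.95, 0.00 m³/s; ΣQ_DR = 225.1 m³/s.
V = ΣQ_DR · Δt = 225.1 × 1800 s = 4.052 × 10^5 m³.
Over A = 11 km², depth = V / A = 36.8 mm.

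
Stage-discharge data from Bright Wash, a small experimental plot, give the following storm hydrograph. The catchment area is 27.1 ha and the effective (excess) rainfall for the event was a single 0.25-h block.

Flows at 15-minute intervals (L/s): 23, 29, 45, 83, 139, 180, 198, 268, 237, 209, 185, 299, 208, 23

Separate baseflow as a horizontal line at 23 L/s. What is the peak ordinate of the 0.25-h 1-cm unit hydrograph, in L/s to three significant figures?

Direct runoff: 0.0, 6.0, 22.0, 60.0, 116.0, 157.0, 175.0, 245.0, 214.0, 186.0, 162.0, 276.0, 185.0, 0.0 L/s; ΣQ_DR = 1804 L/s, peak = 276.0 L/s.
Runoff depth d = ΣQ_DR·Δt / A = 1804 × 900 / (27.1 ha) = 5.991 mm.
The 1-cm UH is the DRH scaled by (10 mm)/d, so U_p = 276.0 × 10/5.991 = 461 L/s.

U_p ≈ 461 L/s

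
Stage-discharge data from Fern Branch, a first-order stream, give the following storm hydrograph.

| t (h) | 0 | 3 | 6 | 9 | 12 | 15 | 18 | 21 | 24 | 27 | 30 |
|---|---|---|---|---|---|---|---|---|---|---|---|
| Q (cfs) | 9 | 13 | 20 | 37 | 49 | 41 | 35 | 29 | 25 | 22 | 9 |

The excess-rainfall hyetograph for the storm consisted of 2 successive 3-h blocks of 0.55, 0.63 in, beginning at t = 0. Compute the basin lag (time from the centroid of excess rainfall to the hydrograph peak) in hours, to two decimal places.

t_L ≈ 8.90 h

Centroid of excess rainfall: t_c = Σ P_i·t̄_i / ΣP_i = 3.1017 h (block centres at 1.5, 4.5 h).
Hydrograph peak occurs at t = 12 h, so basin lag t_L = 12 − 3.1017 = 8.90 h.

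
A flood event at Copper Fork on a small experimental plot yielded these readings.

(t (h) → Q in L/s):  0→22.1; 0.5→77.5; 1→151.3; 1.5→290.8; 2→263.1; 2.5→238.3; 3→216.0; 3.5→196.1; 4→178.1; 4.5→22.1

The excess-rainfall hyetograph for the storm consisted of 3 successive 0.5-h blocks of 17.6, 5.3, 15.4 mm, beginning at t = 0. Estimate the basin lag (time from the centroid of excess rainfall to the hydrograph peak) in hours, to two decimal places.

Centroid of excess rainfall: t_c = Σ P_i·t̄_i / ΣP_i = 0.7213 h (block centres at 0.25, 0.75, 1.25 h).
Hydrograph peak occurs at t = 1.5 h, so basin lag t_L = 1.5 − 0.7213 = 0.78 h.

t_L ≈ 0.78 h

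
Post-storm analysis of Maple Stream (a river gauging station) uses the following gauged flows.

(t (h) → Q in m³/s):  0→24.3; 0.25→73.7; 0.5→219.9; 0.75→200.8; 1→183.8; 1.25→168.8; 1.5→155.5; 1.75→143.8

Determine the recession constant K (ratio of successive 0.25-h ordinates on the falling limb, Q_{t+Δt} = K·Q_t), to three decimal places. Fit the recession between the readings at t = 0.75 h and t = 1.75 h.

K ≈ 0.920

Using the recession-limb readings at t = 0.75 h and t = 1.75 h: Q falls from 200.8 to 143.8 m³/s over 4 intervals.
K = (Q₂/Q₁)^(1/4) = (143.8/200.8)^(1/4) = 0.920.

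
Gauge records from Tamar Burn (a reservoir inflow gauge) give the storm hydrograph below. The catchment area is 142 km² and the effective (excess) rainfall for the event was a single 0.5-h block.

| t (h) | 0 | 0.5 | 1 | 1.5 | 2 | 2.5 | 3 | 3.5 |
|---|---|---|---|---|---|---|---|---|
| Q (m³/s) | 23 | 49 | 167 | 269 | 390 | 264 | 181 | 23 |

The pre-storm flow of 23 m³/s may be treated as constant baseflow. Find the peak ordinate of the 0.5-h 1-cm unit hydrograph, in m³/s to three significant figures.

U_p ≈ 245 m³/s

Direct runoff: 0.0, 26.0, 144.0, 246.0, 367.0, 241.0, 158.0, 0.0 m³/s; ΣQ_DR = 1182 m³/s, peak = 367.0 m³/s.
Runoff depth d = ΣQ_DR·Δt / A = 1182 × 1800 / (142 km²) = 14.98 mm.
The 1-cm UH is the DRH scaled by (10 mm)/d, so U_p = 367.0 × 10/14.98 = 245 m³/s.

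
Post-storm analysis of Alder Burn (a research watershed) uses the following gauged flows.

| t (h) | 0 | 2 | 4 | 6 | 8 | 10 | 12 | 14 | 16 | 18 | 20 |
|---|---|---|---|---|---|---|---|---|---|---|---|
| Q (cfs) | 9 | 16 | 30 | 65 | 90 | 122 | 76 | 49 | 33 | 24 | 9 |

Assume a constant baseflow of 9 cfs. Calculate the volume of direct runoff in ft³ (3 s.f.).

Direct-runoff ordinates (Q − Q_b): 0.0, 7.0, 21.0, 56.0, 81.0, 113.0, 67.0, 40.0, 24.0, 15.0, 0.0 cfs.
ΣQ_DR = 424.0 cfs.
With Δt = 2 h = 7200 s, V = ΣQ_DR · Δt = 424.0 × 7200 = 3.05 × 10^6 ft³.

V ≈ 3.05 × 10^6 ft³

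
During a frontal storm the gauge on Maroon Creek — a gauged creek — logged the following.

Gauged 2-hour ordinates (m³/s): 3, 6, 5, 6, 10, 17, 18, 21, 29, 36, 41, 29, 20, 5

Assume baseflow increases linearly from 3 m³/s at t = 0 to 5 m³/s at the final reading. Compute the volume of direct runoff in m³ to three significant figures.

Direct-runoff ordinates (Q − Q_b): 0.00, 2.85, 1.69, 2.54, 6.38, 13.23, 14.08, 16.92, 24.77, 31.62, 36.46, 24.31, 15.15, 0.00 m³/s.
ΣQ_DR = 190.0 m³/s.
With Δt = 2 h = 7200 s, V = ΣQ_DR · Δt = 190.0 × 7200 = 1.37 × 10^6 m³.

V ≈ 1.37 × 10^6 m³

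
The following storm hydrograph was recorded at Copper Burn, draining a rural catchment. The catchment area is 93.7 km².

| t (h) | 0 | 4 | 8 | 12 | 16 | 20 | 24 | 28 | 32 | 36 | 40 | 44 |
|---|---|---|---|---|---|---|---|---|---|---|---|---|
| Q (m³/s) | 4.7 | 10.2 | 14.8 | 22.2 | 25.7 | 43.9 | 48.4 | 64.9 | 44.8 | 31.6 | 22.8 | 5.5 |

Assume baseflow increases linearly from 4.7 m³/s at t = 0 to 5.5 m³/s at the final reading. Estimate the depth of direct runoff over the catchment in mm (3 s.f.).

Direct runoff: 0.00, 5.43, 9.95, 17.28, 20.71, 38.84, 43.26, 59.69, 39.52, 26.25, 17.37, 0.00 m³/s; ΣQ_DR = 278.3 m³/s.
V = ΣQ_DR · Δt = 278.3 × 14400 s = 4.008 × 10^6 m³.
Over A = 93.7 km², depth = V / A = 42.8 mm.

d ≈ 42.8 mm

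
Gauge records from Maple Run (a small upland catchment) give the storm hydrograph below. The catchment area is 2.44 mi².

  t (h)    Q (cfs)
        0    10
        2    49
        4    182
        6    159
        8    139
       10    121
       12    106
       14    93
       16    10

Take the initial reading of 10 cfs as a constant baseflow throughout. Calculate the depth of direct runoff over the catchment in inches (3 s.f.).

Direct runoff: 0.0, 39.0, 172.0, 149.0, 129.0, 111.0, 96.0, 83.0, 0.0 cfs; ΣQ_DR = 779.0 cfs.
V = ΣQ_DR · Δt = 779.0 × 7200 s = 5.609 × 10^6 ft³.
Over A = 2.44 mi², depth = V / A = 0.989 in.

d ≈ 0.989 in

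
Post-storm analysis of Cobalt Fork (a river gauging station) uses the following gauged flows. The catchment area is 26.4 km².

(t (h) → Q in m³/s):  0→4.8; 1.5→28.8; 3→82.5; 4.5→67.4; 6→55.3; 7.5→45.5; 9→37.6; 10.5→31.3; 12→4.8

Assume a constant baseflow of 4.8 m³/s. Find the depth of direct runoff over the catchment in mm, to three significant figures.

Direct runoff: 0.0, 24.0, 77.7, 62.6, 50.5, 40.7, 32.8, 26.5, 0.0 m³/s; ΣQ_DR = 314.8 m³/s.
V = ΣQ_DR · Δt = 314.8 × 5400 s = 1.700 × 10^6 m³.
Over A = 26.4 km², depth = V / A = 64.4 mm.

d ≈ 64.4 mm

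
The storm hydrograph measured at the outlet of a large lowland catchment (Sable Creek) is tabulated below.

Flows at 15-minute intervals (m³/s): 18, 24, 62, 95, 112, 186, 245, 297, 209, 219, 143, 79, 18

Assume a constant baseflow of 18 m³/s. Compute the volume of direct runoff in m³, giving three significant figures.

V ≈ 1.33 × 10^6 m³

Direct-runoff ordinates (Q − Q_b): 0.0, 6.0, 44.0, 77.0, 94.0, 168.0, 227.0, 279.0, 191.0, 201.0, 125.0, 61.0, 0.0 m³/s.
ΣQ_DR = 1473 m³/s.
With Δt = 0.25 h = 900 s, V = ΣQ_DR · Δt = 1473 × 900 = 1.33 × 10^6 m³.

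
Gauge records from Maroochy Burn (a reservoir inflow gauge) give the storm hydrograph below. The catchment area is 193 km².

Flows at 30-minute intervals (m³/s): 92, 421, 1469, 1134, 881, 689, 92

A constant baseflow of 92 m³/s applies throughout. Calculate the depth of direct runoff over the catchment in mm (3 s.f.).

Direct runoff: 0.0, 329.0, 1377.0, 1042.0, 789.0, 597.0, 0.0 m³/s; ΣQ_DR = 4134 m³/s.
V = ΣQ_DR · Δt = 4134 × 1800 s = 7.441 × 10^6 m³.
Over A = 193 km², depth = V / A = 38.6 mm.

d ≈ 38.6 mm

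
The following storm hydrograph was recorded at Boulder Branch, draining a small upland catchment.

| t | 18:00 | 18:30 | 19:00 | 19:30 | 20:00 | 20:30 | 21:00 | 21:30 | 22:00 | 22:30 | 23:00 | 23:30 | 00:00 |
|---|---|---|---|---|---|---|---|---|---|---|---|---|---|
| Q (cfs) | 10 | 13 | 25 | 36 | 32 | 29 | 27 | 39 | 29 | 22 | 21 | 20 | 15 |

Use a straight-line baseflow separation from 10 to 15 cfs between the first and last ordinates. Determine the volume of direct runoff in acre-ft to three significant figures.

Direct-runoff ordinates (Q − Q_b): 0.00, 2.58, 14.17, 24.75, 20.33, 16.92, 14.50, 26.08, 15.67, 8.25, 6.83, 5.42, 0.00 cfs.
ΣQ_DR = 155.5 cfs.
With Δt = 0.5 h = 1800 s, V = ΣQ_DR · Δt = 155.5 × 1800 = 2.80 × 10^5 ft³ = 6.43 acre-ft.

V ≈ 6.43 acre-ft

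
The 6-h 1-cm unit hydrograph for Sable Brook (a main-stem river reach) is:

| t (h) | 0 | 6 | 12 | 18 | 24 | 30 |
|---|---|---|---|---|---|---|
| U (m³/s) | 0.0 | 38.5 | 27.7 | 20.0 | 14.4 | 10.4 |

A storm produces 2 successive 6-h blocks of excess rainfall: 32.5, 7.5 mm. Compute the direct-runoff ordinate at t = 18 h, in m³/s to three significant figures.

By discrete convolution, Q_j = Σ (P_i / 10 mm) · U_{j−i}.
At t = 18 h (j=3): Q = (32.5/10)·20.0 + (7.5/10)·27.7 = 85.8 m³/s.

Q ≈ 85.8 m³/s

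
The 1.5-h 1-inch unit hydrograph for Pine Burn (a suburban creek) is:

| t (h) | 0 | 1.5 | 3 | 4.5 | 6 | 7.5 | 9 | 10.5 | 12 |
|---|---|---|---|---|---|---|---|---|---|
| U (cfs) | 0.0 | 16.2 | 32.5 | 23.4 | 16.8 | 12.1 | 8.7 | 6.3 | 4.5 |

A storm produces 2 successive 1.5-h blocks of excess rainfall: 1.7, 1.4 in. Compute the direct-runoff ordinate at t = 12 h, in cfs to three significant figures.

By discrete convolution, Q_j = Σ (P_i / 1 in) · U_{j−i}.
At t = 12 h (j=8): Q = (1.7/1)·4.5 + (1.4/1)·6.3 = 16.5 cfs.

Q ≈ 16.5 cfs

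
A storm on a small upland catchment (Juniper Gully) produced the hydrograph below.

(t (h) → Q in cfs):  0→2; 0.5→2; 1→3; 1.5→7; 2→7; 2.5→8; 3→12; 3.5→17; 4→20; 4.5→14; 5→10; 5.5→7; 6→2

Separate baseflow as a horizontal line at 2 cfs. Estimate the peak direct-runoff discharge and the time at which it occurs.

Subtracting baseflow gives direct-runoff ordinates: 0.0, 0.0, 1.0, 5.0, 5.0, 6.0, 10.0, 15.0, 18.0, 12.0, 8.0, 5.0, 0.0 cfs.
The maximum is 18.0 cfs, occurring at the reading for t = 4 h.

Q_p = 18.0 cfs at t = 4 h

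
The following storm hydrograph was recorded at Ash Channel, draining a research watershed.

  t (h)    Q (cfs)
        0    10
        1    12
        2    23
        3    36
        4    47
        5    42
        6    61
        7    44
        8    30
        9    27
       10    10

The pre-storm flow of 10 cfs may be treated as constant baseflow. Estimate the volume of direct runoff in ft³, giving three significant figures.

V ≈ 8.35 × 10^5 ft³

Direct-runoff ordinates (Q − Q_b): 0.0, 2.0, 13.0, 26.0, 37.0, 32.0, 51.0, 34.0, 20.0, 17.0, 0.0 cfs.
ΣQ_DR = 232.0 cfs.
With Δt = 1 h = 3600 s, V = ΣQ_DR · Δt = 232.0 × 3600 = 8.35 × 10^5 ft³.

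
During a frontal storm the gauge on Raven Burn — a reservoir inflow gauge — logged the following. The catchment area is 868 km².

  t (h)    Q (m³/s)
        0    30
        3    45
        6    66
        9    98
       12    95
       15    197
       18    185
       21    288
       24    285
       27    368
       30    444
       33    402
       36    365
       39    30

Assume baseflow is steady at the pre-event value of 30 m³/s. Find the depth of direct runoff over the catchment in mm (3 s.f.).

d ≈ 30.8 mm

Direct runoff: 0.0, 15.0, 36.0, 68.0, 65.0, 167.0, 155.0, 258.0, 255.0, 338.0, 414.0, 372.0, 335.0, 0.0 m³/s; ΣQ_DR = 2478 m³/s.
V = ΣQ_DR · Δt = 2478 × 10800 s = 2.676 × 10^7 m³.
Over A = 868 km², depth = V / A = 30.8 mm.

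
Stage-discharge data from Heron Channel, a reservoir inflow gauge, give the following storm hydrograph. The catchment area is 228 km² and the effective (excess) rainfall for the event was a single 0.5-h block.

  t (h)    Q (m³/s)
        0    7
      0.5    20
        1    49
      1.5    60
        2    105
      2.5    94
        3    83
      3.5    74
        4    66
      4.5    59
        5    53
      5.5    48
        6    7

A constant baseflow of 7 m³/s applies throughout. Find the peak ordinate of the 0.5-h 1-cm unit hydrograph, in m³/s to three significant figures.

Direct runoff: 0.0, 13.0, 42.0, 53.0, 98.0, 87.0, 76.0, 67.0, 59.0, 52.0, 46.0, 41.0, 0.0 m³/s; ΣQ_DR = 634.0 m³/s, peak = 98.0 m³/s.
Runoff depth d = ΣQ_DR·Δt / A = 634.0 × 1800 / (228 km²) = 5.005 mm.
The 1-cm UH is the DRH scaled by (10 mm)/d, so U_p = 98.0 × 10/5.005 = 196 m³/s.

U_p ≈ 196 m³/s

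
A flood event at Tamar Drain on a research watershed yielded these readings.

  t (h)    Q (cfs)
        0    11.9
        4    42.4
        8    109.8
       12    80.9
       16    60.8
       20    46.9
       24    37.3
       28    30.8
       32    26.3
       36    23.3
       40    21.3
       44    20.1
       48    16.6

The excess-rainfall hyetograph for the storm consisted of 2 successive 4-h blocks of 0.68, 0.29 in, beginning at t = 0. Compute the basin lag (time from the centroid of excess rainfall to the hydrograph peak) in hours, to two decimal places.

t_L ≈ 4.80 h

Centroid of excess rainfall: t_c = Σ P_i·t̄_i / ΣP_i = 3.1959 h (block centres at 2, 6 h).
Hydrograph peak occurs at t = 8 h, so basin lag t_L = 8 − 3.1959 = 4.80 h.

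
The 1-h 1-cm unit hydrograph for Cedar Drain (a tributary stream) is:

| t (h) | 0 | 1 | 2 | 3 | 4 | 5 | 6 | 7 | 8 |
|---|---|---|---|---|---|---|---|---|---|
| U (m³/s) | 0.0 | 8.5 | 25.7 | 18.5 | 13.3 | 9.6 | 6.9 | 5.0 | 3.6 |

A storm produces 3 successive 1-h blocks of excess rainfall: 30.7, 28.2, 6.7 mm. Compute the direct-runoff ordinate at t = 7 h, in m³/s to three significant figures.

By discrete convolution, Q_j = Σ (P_i / 10 mm) · U_{j−i}.
At t = 7 h (j=7): Q = (30.7/10)·5.0 + (28.2/10)·6.9 + (6.7/10)·9.6 = 41.2 m³/s.

Q ≈ 41.2 m³/s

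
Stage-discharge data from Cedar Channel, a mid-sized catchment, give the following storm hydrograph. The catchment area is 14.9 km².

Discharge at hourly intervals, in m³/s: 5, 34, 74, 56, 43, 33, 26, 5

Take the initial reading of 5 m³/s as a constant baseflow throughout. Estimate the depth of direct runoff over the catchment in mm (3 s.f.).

d ≈ 57.0 mm

Direct runoff: 0.0, 29.0, 69.0, 51.0, 38.0, 28.0, 21.0, 0.0 m³/s; ΣQ_DR = 236.0 m³/s.
V = ΣQ_DR · Δt = 236.0 × 3600 s = 8.496 × 10^5 m³.
Over A = 14.9 km², depth = V / A = 57.0 mm.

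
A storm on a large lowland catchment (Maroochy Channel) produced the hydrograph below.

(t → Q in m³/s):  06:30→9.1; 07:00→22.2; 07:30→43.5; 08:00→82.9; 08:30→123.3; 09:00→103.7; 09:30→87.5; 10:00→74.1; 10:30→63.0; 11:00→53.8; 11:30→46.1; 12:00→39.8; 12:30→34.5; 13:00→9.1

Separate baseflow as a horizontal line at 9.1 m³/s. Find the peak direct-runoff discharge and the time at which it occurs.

Subtracting baseflow gives direct-runoff ordinates: 0.0, 13.1, 34.4, 73.8, 114.2, 94.6, 78.4, 65.0, 53.9, 44.7, 37.0, 30.7, 25.4, 0.0 m³/s.
The maximum is 114.2 m³/s, occurring at the reading for t = 08:30.

Q_p = 114.2 m³/s at t = 08:30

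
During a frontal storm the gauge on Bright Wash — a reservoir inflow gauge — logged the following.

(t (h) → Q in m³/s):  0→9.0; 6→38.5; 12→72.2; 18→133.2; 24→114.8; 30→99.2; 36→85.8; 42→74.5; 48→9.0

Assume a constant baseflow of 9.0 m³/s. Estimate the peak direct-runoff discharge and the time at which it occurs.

Subtracting baseflow gives direct-runoff ordinates: 0.0, 29.5, 63.2, 124.2, 105.8, 90.2, 76.8, 65.5, 0.0 m³/s.
The maximum is 124.2 m³/s, occurring at the reading for t = 18 h.

Q_p = 124.2 m³/s at t = 18 h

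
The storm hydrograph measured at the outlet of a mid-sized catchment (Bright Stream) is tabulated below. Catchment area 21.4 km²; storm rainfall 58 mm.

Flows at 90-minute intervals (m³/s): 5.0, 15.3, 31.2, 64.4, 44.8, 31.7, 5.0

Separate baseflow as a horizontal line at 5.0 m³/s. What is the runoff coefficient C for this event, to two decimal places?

C ≈ 0.71

ΣQ_DR = 162.4 m³/s; V = ΣQ_DR·Δt = 8.770 × 10^5 m³.
Runoff depth d = V / A = 40.98 mm.
C = d / P = 40.98 / 58 = 0.71.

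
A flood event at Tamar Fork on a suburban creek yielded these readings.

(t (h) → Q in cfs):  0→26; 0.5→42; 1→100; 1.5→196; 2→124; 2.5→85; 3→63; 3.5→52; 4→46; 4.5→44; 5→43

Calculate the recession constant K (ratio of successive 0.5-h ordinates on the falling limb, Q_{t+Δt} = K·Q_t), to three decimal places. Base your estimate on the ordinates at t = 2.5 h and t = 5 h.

Using the recession-limb readings at t = 2.5 h and t = 5 h: Q falls from 85 to 43 cfs over 5 intervals.
K = (Q₂/Q₁)^(1/5) = (43/85)^(1/5) = 0.873.

K ≈ 0.873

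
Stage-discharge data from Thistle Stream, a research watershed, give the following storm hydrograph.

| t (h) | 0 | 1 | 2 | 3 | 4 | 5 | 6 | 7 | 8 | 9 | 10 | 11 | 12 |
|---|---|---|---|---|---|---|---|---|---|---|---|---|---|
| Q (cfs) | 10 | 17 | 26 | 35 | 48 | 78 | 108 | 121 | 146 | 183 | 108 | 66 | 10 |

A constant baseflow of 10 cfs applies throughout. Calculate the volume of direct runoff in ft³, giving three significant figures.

V ≈ 2.97 × 10^6 ft³

Direct-runoff ordinates (Q − Q_b): 0.0, 7.0, 16.0, 25.0, 38.0, 68.0, 98.0, 111.0, 136.0, 173.0, 98.0, 56.0, 0.0 cfs.
ΣQ_DR = 826.0 cfs.
With Δt = 1 h = 3600 s, V = ΣQ_DR · Δt = 826.0 × 3600 = 2.97 × 10^6 ft³.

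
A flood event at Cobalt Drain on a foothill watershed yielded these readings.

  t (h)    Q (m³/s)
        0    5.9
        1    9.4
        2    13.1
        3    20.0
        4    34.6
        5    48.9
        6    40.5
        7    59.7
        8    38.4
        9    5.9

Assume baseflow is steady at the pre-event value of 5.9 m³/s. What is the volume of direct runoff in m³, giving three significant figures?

Direct-runoff ordinates (Q − Q_b): 0.0, 3.5, 7.2, 14.1, 28.7, 43.0, 34.6, 53.8, 32.5, 0.0 m³/s.
ΣQ_DR = 217.4 m³/s.
With Δt = 1 h = 3600 s, V = ΣQ_DR · Δt = 217.4 × 3600 = 7.83 × 10^5 m³.

V ≈ 7.83 × 10^5 m³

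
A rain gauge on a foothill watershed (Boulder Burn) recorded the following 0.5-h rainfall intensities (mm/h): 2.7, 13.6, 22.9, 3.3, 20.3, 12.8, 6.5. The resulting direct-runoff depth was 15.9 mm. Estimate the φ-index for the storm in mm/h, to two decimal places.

Only the 4 blocks with intensity above φ contribute runoff: 13.6, 22.9, 20.3, 12.8 mm/h.
Σ(I−φ)·Δt = d  ⇒  (13.6+22.9+20.3+12.8 − 4φ)·0.5 = 15.9
φ = (69.60 − 15.9/0.5) / 4 = 9.45 mm/h.

φ ≈ 9.45 mm/h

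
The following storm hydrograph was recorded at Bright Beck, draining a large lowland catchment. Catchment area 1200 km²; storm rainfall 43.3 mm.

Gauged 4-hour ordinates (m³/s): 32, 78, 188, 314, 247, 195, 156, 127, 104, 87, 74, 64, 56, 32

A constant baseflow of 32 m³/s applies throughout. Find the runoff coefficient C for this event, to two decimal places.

ΣQ_DR = 1306 m³/s; V = ΣQ_DR·Δt = 1.881 × 10^7 m³.
Runoff depth d = V / A = 15.67 mm.
C = d / P = 15.67 / 43.3 = 0.36.

C ≈ 0.36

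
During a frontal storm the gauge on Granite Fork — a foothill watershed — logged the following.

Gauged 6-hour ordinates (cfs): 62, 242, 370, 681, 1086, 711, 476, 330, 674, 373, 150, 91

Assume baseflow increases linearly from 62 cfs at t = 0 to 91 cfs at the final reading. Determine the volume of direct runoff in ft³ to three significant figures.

Direct-runoff ordinates (Q − Q_b): 0.00, 177.36, 302.73, 611.09, 1013.45, 635.82, 398.18, 249.55, 590.91, 287.27, 61.64, 0.00 cfs.
ΣQ_DR = 4328 cfs.
With Δt = 6 h = 21600 s, V = ΣQ_DR · Δt = 4328 × 21600 = 9.35 × 10^7 ft³.

V ≈ 9.35 × 10^7 ft³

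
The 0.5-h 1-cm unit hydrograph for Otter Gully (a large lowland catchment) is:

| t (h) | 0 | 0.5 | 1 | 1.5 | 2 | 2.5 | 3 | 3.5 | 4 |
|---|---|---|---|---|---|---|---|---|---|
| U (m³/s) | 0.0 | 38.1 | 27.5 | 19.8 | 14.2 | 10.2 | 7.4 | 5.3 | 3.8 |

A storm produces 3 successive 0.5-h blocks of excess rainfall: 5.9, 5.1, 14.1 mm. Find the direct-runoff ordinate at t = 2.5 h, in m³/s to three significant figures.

Q ≈ 41.2 m³/s

By discrete convolution, Q_j = Σ (P_i / 10 mm) · U_{j−i}.
At t = 2.5 h (j=5): Q = (5.9/10)·10.2 + (5.1/10)·14.2 + (14.1/10)·19.8 = 41.2 m³/s.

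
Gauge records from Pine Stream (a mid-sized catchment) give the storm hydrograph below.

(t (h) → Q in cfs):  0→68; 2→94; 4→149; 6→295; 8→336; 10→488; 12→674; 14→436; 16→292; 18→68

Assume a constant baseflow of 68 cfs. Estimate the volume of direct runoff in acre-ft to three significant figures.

Direct-runoff ordinates (Q − Q_b): 0.0, 26.0, 81.0, 227.0, 268.0, 420.0, 606.0, 368.0, 224.0, 0.0 cfs.
ΣQ_DR = 2220 cfs.
With Δt = 2 h = 7200 s, V = ΣQ_DR · Δt = 2220 × 7200 = 1.60 × 10^7 ft³ = 367 acre-ft.

V ≈ 367 acre-ft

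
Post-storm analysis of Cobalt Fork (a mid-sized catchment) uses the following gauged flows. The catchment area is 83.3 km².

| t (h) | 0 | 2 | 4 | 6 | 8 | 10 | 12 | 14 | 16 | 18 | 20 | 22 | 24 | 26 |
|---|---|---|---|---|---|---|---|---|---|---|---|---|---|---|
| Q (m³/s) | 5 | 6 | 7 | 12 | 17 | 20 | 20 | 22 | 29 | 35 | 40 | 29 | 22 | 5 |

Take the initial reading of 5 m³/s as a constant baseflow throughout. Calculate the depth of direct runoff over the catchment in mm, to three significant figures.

Direct runoff: 0.0, 1.0, 2.0, 7.0, 12.0, 15.0, 15.0, 17.0, 24.0, 30.0, 35.0, 24.0, 17.0, 0.0 m³/s; ΣQ_DR = 199.0 m³/s.
V = ΣQ_DR · Δt = 199.0 × 7200 s = 1.433 × 10^6 m³.
Over A = 83.3 km², depth = V / A = 17.2 mm.

d ≈ 17.2 mm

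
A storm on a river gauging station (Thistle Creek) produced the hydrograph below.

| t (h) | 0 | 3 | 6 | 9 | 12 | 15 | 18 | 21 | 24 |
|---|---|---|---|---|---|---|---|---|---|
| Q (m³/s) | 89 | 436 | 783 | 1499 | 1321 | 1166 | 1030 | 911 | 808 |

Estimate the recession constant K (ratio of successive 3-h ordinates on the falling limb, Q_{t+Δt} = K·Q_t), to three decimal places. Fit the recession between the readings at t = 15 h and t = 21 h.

Using the recession-limb readings at t = 15 h and t = 21 h: Q falls from 1166 to 911 m³/s over 2 intervals.
K = (Q₂/Q₁)^(1/2) = (911/1166)^(1/2) = 0.884.

K ≈ 0.884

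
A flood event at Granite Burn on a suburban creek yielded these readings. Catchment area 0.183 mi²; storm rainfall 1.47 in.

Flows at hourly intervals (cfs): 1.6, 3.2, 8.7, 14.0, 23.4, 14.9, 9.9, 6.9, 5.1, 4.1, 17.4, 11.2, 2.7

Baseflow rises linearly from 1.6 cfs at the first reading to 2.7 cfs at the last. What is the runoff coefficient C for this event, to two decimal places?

ΣQ_DR = 95.15 cfs; V = ΣQ_DR·Δt = 3.425 × 10^5 ft³.
Runoff depth d = V / A = 0.8057 in.
C = d / P = 0.8057 / 1.47 = 0.55.

C ≈ 0.55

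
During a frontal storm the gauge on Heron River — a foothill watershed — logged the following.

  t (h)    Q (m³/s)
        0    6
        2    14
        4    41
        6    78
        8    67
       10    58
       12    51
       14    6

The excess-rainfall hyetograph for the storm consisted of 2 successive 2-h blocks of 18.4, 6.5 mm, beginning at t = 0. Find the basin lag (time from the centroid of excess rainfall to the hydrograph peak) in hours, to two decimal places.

Centroid of excess rainfall: t_c = Σ P_i·t̄_i / ΣP_i = 1.5221 h (block centres at 1, 3 h).
Hydrograph peak occurs at t = 6 h, so basin lag t_L = 6 − 1.5221 = 4.48 h.

t_L ≈ 4.48 h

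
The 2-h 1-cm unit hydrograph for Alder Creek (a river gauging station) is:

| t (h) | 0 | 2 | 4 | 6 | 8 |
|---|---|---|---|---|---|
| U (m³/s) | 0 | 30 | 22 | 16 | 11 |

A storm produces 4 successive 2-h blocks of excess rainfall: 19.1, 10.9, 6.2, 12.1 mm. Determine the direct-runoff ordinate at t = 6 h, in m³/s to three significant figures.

Q ≈ 73.1 m³/s

By discrete convolution, Q_j = Σ (P_i / 10 mm) · U_{j−i}.
At t = 6 h (j=3): Q = (19.1/10)·16 + (10.9/10)·22 + (6.2/10)·30 + (12.1/10)·0 = 73.1 m³/s.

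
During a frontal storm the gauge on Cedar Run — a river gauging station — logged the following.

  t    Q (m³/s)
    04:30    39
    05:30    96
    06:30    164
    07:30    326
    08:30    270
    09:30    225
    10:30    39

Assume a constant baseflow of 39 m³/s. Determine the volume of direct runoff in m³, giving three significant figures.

Direct-runoff ordinates (Q − Q_b): 0.0, 57.0, 125.0, 287.0, 231.0, 186.0, 0.0 m³/s.
ΣQ_DR = 886.0 m³/s.
With Δt = 1 h = 3600 s, V = ΣQ_DR · Δt = 886.0 × 3600 = 3.19 × 10^6 m³.

V ≈ 3.19 × 10^6 m³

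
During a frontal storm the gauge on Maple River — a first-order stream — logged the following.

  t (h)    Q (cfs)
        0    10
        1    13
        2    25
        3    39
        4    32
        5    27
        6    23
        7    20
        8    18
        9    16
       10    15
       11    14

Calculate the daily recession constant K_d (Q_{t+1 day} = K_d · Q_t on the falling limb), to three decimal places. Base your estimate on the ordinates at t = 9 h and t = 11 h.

Between t = 9 h and t = 11 h the flow falls from 16 to 14 cfs over 2×1 h = 2 h.
Per-interval ratio K = (14/16)^(1/2) = 0.9354; K_d = K^(24/1) = 0.201.

K_d ≈ 0.201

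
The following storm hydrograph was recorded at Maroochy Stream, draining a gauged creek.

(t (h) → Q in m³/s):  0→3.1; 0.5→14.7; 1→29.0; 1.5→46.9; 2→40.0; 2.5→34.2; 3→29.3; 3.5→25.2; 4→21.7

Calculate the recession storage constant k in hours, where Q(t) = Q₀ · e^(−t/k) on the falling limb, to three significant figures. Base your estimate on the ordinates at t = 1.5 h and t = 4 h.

k ≈ 3.24 h

On the falling limb, Q drops from 46.9 to 21.7 m³/s between t = 1.5 h and t = 4 h (Δt = 2.5 h).
k = −Δt / ln(Q₂/Q₁) = −2.5 / ln(21.7/46.9) = 3.24 h.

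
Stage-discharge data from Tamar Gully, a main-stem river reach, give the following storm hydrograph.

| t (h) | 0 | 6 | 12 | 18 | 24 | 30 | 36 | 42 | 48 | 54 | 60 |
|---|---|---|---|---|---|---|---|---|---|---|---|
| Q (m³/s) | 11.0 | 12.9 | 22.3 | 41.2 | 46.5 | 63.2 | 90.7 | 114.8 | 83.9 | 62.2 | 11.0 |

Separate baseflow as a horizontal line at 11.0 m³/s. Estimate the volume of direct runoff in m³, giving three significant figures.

Direct-runoff ordinates (Q − Q_b): 0.0, 1.9, 11.3, 30.2, 35.5, 52.2, 79.7, 103.8, 72.9, 51.2, 0.0 m³/s.
ΣQ_DR = 438.7 m³/s.
With Δt = 6 h = 21600 s, V = ΣQ_DR · Δt = 438.7 × 21600 = 9.48 × 10^6 m³.

V ≈ 9.48 × 10^6 m³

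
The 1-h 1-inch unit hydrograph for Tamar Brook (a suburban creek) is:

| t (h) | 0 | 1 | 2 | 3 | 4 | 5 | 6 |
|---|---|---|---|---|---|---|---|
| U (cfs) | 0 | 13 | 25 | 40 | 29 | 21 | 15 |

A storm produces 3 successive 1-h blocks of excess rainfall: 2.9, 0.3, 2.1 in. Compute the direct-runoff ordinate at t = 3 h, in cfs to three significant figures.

By discrete convolution, Q_j = Σ (P_i / 1 in) · U_{j−i}.
At t = 3 h (j=3): Q = (2.9/1)·40 + (0.3/1)·25 + (2.1/1)·13 = 151 cfs.

Q ≈ 151 cfs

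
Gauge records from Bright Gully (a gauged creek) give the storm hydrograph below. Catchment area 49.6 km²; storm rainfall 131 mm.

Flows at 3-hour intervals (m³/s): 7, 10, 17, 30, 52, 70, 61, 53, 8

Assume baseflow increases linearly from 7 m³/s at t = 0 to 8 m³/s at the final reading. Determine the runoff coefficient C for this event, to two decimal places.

C ≈ 0.40

ΣQ_DR = 240.5 m³/s; V = ΣQ_DR·Δt = 2.597 × 10^6 m³.
Runoff depth d = V / A = 52.37 mm.
C = d / P = 52.37 / 131 = 0.40.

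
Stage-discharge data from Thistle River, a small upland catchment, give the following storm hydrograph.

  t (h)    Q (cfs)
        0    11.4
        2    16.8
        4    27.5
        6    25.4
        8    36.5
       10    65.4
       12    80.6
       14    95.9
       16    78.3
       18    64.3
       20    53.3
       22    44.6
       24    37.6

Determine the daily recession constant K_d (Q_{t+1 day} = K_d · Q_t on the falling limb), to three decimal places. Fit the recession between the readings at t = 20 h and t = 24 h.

K_d ≈ 0.123

Between t = 20 h and t = 24 h the flow falls from 53.3 to 37.6 cfs over 2×2 h = 4 h.
Per-interval ratio K = (37.6/53.3)^(1/2) = 0.8399; K_d = K^(24/2) = 0.123.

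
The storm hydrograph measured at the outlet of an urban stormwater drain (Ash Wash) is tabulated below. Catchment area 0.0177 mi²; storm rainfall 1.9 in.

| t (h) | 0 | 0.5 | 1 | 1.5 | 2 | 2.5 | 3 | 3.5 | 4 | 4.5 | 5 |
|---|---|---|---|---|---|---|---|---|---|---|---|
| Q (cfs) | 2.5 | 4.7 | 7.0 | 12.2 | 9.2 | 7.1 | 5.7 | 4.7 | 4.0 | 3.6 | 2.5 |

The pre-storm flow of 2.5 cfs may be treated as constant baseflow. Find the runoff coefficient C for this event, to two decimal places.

C ≈ 0.82

ΣQ_DR = 35.70 cfs; V = ΣQ_DR·Δt = 64260 ft³.
Runoff depth d = V / A = 1.563 in.
C = d / P = 1.563 / 1.9 = 0.82.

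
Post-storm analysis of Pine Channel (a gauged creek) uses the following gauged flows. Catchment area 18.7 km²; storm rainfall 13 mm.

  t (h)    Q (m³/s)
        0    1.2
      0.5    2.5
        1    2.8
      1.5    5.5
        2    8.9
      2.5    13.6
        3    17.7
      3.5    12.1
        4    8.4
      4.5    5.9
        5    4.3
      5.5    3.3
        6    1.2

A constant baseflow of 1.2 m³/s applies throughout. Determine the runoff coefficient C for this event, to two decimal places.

C ≈ 0.53

ΣQ_DR = 71.80 m³/s; V = ΣQ_DR·Δt = 1.292 × 10^5 m³.
Runoff depth d = V / A = 6.911 mm.
C = d / P = 6.911 / 13 = 0.53.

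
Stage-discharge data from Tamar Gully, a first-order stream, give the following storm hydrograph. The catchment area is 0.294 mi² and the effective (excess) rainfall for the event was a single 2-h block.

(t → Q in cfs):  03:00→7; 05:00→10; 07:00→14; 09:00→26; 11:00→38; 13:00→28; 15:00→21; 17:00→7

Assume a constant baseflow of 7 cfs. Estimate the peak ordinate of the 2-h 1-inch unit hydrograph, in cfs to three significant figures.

Direct runoff: 0.0, 3.0, 7.0, 19.0, 31.0, 21.0, 14.0, 0.0 cfs; ΣQ_DR = 95.00 cfs, peak = 31.0 cfs.
Runoff depth d = ΣQ_DR·Δt / A = 95.00 × 7200 / (0.294 mi²) = 1.001 in.
The 1-inch UH is the DRH scaled by (1 in)/d, so U_p = 31.0 × 1/1.001 = 31.0 cfs.

U_p ≈ 31.0 cfs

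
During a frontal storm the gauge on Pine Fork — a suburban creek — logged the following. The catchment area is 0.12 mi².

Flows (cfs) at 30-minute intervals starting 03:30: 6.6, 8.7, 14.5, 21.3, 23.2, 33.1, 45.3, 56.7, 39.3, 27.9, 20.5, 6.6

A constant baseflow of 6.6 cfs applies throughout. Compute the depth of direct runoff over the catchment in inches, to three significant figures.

d ≈ 1.45 in

Direct runoff: 0.0, 2.1, 7.9, 14.7, 16.6, 26.5, 38.7, 50.1, 32.7, 21.3, 13.9, 0.0 cfs; ΣQ_DR = 224.5 cfs.
V = ΣQ_DR · Δt = 224.5 × 1800 s = 4.041 × 10^5 ft³.
Over A = 0.12 mi², depth = V / A = 1.45 in.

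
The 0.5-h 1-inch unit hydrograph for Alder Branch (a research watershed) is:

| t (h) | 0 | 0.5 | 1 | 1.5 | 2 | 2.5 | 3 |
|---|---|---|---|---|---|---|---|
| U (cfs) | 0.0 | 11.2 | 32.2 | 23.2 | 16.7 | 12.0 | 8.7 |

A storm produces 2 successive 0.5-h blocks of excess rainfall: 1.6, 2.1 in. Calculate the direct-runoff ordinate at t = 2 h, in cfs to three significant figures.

Q ≈ 75.4 cfs

By discrete convolution, Q_j = Σ (P_i / 1 in) · U_{j−i}.
At t = 2 h (j=4): Q = (1.6/1)·16.7 + (2.1/1)·23.2 = 75.4 cfs.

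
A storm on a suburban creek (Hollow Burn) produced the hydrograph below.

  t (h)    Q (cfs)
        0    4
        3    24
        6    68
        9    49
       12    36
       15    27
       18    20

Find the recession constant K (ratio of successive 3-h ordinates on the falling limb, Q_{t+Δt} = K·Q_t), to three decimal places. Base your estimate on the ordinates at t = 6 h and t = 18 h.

Using the recession-limb readings at t = 6 h and t = 18 h: Q falls from 68 to 20 cfs over 4 intervals.
K = (Q₂/Q₁)^(1/4) = (20/68)^(1/4) = 0.736.

K ≈ 0.736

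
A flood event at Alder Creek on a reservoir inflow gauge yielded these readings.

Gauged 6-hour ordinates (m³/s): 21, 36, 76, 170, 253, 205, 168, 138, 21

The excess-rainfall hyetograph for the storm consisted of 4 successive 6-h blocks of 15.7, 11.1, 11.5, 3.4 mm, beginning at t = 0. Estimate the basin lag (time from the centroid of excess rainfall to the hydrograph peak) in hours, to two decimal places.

t_L ≈ 14.63 h

Centroid of excess rainfall: t_c = Σ P_i·t̄_i / ΣP_i = 9.3741 h (block centres at 3, 9, 15, 21 h).
Hydrograph peak occurs at t = 24 h, so basin lag t_L = 24 − 9.3741 = 14.63 h.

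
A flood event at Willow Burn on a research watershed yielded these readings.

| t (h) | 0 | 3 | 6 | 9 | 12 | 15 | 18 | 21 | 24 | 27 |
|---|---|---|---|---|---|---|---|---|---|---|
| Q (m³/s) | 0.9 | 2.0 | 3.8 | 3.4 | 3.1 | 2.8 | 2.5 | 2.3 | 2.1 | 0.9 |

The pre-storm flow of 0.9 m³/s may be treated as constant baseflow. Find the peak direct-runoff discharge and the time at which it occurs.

Subtracting baseflow gives direct-runoff ordinates: 0.0, 1.1, 2.9, 2.5, 2.2, 1.9, 1.6, 1.4, 1.2, 0.0 m³/s.
The maximum is 2.9 m³/s, occurring at the reading for t = 6 h.

Q_p = 2.9 m³/s at t = 6 h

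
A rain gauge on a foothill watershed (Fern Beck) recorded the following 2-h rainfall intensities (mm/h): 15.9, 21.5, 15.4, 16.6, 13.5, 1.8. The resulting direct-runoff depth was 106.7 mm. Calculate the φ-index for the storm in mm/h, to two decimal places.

Only the 5 blocks with intensity above φ contribute runoff: 15.9, 21.5, 15.4, 16.6, 13.5 mm/h.
Σ(I−φ)·Δt = d  ⇒  (15.9+21.5+15.4+16.6+13.5 − 5φ)·2 = 106.7
φ = (82.90 − 106.7/2) / 5 = 5.91 mm/h.

φ ≈ 5.91 mm/h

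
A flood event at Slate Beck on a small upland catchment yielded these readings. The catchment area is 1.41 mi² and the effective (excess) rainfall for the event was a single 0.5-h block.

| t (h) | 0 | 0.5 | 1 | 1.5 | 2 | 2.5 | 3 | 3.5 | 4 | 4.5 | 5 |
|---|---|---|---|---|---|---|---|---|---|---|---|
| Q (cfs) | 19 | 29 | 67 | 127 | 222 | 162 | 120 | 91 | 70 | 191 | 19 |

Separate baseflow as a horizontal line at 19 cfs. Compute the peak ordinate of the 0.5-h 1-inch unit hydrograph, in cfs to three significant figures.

U_p ≈ 407 cfs

Direct runoff: 0.0, 10.0, 48.0, 108.0, 203.0, 143.0, 101.0, 72.0, 51.0, 172.0, 0.0 cfs; ΣQ_DR = 908.0 cfs, peak = 203.0 cfs.
Runoff depth d = ΣQ_DR·Δt / A = 908.0 × 1800 / (1.41 mi²) = 0.4989 in.
The 1-inch UH is the DRH scaled by (1 in)/d, so U_p = 203.0 × 1/0.4989 = 407 cfs.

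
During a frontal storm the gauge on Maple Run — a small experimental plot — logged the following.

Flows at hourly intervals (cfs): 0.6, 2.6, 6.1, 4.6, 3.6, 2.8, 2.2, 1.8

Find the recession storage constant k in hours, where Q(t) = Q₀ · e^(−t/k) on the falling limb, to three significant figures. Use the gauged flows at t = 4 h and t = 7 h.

k ≈ 4.33 h

On the falling limb, Q drops from 3.6 to 1.8 cfs between t = 4 h and t = 7 h (Δt = 3 h).
k = −Δt / ln(Q₂/Q₁) = −3 / ln(1.8/3.6) = 4.33 h.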